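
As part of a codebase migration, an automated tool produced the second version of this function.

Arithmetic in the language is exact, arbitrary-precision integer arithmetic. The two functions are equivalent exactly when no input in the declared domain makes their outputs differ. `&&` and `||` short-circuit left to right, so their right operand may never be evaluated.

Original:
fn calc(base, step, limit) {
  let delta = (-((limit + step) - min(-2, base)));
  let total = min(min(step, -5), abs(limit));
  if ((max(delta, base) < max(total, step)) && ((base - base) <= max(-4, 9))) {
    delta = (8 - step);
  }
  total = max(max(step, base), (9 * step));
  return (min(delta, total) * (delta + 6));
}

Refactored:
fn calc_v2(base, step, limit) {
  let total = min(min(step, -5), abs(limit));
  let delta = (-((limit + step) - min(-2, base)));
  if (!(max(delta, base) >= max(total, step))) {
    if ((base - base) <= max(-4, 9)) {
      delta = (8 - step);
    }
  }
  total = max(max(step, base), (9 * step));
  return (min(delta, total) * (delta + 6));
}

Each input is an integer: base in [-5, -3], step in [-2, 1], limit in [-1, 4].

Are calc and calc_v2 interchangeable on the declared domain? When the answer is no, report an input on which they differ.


Changes here: boolean connective usage differs, and comparison usage differs, and statement counts differ, and branching structure differs; the full 72-point sweep finds no disagreement.
verdict: equivalent


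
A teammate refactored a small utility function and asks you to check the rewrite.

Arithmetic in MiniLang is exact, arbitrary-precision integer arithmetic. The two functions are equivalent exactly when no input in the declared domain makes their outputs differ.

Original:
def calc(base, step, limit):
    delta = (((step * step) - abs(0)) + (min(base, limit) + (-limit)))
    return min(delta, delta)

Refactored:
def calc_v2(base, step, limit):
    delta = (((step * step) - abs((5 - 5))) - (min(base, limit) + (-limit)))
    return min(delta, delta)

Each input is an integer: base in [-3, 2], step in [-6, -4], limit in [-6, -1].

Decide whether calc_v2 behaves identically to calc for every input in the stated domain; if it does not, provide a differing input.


Input base=-3, step=-6, limit=-2: 35 from calc versus 37 from calc_v2.
verdict: not equivalent; witness: base=-3, step=-6, limit=-2


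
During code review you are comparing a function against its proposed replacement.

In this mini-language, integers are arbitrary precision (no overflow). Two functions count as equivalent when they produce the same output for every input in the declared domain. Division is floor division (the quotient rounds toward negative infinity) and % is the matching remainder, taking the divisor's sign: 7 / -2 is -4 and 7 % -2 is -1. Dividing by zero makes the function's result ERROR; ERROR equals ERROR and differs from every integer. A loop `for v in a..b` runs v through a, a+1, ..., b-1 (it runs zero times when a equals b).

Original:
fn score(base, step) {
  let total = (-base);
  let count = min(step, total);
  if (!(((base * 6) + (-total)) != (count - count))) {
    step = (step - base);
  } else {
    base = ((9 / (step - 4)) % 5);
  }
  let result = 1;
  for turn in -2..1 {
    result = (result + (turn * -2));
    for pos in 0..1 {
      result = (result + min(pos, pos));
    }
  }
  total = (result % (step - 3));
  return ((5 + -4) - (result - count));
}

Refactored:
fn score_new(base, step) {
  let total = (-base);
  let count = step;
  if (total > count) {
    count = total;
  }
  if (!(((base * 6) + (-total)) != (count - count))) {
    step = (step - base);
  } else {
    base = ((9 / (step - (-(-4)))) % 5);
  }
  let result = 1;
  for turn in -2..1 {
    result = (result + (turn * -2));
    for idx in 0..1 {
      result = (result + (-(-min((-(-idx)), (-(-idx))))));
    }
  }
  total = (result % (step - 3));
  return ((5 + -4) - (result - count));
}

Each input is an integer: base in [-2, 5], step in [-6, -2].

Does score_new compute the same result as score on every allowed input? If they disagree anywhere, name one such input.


base=-2, step=-6 yields -12 from score but -4 from score_new.
verdict: not equivalent; witness: base=-2, step=-6


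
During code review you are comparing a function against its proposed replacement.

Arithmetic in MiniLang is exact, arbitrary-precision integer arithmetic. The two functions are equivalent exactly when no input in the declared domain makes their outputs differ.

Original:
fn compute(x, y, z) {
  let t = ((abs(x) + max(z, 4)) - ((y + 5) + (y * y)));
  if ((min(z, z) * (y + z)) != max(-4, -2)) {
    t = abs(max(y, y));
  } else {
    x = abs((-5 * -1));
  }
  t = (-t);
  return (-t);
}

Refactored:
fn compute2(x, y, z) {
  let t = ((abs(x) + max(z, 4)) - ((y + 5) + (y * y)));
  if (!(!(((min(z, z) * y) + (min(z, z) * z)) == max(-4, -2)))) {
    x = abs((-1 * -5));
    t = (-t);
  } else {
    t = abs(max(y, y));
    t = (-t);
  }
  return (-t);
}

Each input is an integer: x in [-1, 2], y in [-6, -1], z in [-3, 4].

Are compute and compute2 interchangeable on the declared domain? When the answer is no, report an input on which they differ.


The two versions differ — the changes include comparison usage differs, boolean connective usage differs, statement counts differ, arithmetic usage differs, min/max/abs usage differs.
One worked example (x=0, y=-2, z=-3) — compute: t=-3, then ((min(z, z) * (y + z)) != max(-4, -2)) is true, then t=2, then t=-2, then returns 2; compute2: t=-3, then (!(!(((min(z, z) * y) + (min(z, z) * z)) == max(-4, -2)))) is false, then t=2, then t=-2, then returns 2; agreement on 2.
Checked all 192 inputs in the declared domain: the outputs agree on every one.
verdict: equivalent


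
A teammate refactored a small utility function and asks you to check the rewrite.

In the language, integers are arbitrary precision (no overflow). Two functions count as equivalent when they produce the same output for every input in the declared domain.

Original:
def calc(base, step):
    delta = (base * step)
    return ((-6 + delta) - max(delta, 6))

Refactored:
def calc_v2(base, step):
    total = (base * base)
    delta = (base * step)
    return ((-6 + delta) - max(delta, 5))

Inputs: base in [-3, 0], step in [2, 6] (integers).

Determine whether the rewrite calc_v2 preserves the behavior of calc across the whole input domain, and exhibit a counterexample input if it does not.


At base=-3, step=2: calc gives -18, calc_v2 gives -17.
verdict: not equivalent; witness: base=-3, step=2


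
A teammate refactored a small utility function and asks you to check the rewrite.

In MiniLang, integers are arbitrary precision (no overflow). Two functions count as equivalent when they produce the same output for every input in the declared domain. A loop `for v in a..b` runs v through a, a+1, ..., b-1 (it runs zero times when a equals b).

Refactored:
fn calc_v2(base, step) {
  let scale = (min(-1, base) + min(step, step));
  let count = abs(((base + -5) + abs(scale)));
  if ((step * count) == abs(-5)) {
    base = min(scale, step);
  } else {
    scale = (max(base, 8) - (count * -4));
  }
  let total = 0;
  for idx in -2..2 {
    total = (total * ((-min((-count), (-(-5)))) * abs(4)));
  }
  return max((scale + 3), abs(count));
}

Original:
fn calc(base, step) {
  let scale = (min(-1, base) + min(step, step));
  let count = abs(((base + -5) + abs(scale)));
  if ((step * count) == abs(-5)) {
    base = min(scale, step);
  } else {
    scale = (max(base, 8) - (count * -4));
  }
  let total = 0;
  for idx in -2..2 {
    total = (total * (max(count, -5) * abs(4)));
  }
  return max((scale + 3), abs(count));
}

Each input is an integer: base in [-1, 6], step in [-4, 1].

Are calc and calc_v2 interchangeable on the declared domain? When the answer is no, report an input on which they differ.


Comparing the listings, the differences include: min/max/abs usage differs.
As a probe, take base=3, step=-2: calc runs scale := -3 | count := 1 | ((step * count) == abs(-5)): false | scale := 12 | total := 0 | iter idx=-2: | total := 0 | iter idx=-1: | total := 0 | iter idx=0: | total := 0 | iter idx=1: | total := 0 | result 15; calc_v2 runs scale := -3 | count := 1 | ((step * count) == abs(-5)): false | scale := 12 | total := 0 | iter idx=-2: | total := 0 | iter idx=-1: | total := 0 | iter idx=0: | total := 0 | iter idx=1: | total := 0 | result 15; both end at 15.
Across all 48 domain points the two functions coincide.
verdict: equivalent


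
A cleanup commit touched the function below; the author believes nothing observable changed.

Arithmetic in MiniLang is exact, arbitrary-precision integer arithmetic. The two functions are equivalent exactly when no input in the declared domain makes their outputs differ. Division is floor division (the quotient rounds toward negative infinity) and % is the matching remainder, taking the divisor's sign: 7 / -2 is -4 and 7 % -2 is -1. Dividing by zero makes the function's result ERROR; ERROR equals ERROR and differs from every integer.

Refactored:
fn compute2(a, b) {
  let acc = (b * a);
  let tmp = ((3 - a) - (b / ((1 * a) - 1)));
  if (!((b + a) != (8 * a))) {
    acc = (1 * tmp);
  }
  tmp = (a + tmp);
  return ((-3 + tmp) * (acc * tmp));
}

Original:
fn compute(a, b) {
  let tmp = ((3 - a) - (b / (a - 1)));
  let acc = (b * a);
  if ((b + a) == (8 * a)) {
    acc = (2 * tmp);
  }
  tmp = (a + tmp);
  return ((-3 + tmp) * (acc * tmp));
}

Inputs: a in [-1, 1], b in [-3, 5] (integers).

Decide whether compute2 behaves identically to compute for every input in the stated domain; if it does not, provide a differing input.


Equivalent. The one real change (`2` became `1`) has no effect anywhere in the declared ranges.
Sweeping the whole domain (27 inputs) finds no disagreement.
Tracing a=0, b=5: compute: tmp = 8; acc = 0; ((b + a) == (8 * a)) -> false; tmp = 8; return 0 | compute2: acc = 0; tmp = 8; (!((b + a) != (8 * a))) -> false; tmp = 8; return 0 — matching result 0.
verdict: equivalent


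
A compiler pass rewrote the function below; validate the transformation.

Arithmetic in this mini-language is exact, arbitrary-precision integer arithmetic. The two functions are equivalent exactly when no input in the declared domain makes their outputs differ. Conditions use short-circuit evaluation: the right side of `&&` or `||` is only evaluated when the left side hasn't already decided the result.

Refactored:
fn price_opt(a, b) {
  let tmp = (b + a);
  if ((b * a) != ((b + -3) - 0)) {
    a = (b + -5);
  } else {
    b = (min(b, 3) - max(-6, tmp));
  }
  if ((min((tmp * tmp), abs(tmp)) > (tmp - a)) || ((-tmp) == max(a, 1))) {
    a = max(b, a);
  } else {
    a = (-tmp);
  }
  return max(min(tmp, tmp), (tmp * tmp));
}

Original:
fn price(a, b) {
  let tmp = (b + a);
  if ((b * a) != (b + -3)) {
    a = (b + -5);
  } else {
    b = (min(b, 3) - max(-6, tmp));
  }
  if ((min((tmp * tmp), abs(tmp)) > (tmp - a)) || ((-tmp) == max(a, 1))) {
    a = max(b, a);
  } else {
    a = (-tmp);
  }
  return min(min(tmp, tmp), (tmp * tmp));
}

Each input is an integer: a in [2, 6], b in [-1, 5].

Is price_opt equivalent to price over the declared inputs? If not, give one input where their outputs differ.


Input a=2, b=0: 2 from price versus 4 from price_opt.
verdict: not equivalent; witness: a=2, b=0


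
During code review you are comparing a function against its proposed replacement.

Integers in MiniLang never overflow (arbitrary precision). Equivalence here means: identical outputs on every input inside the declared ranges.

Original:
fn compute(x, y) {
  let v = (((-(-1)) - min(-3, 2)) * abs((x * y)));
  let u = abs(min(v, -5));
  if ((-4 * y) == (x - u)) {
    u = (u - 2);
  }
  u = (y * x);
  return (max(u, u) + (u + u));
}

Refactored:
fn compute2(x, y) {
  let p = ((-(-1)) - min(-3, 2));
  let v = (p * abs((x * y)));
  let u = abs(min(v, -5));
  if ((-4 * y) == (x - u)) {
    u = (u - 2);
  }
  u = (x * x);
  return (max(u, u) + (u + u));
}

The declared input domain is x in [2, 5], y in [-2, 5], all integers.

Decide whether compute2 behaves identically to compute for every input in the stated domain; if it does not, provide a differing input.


Run the pair on x=2, y=-2.
compute: v=16, then u=5, then ((-4 * y) == (x - u)) is false, then u=-4, then returns -12
compute2: p=4, then v=16, then u=5, then ((-4 * y) == (x - u)) is false, then u=4, then returns 12
-12 against 12: the behavior changed.
verdict: not equivalent; witness: x=2, y=-2


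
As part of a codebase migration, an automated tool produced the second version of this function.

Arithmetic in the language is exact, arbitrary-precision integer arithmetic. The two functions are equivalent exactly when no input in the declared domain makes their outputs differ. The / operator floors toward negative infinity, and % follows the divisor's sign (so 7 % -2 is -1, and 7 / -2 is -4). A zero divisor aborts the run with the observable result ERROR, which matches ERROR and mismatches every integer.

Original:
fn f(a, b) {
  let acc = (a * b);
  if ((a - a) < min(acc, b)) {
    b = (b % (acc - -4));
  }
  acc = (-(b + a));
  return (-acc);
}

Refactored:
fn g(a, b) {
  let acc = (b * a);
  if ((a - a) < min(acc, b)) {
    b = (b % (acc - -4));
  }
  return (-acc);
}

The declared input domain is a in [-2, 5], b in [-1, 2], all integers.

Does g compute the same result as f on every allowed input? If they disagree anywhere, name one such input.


Consider the input a=-2, b=-1.
f: acc := 2 | ((a - a) < min(acc, b)): false | acc := 3 | result -3
g: acc := 2 | ((a - a) < min(acc, b)): false | result -2
-3 vs -2 — the two versions disagree here.
verdict: not equivalent; witness: a=-2, b=-1


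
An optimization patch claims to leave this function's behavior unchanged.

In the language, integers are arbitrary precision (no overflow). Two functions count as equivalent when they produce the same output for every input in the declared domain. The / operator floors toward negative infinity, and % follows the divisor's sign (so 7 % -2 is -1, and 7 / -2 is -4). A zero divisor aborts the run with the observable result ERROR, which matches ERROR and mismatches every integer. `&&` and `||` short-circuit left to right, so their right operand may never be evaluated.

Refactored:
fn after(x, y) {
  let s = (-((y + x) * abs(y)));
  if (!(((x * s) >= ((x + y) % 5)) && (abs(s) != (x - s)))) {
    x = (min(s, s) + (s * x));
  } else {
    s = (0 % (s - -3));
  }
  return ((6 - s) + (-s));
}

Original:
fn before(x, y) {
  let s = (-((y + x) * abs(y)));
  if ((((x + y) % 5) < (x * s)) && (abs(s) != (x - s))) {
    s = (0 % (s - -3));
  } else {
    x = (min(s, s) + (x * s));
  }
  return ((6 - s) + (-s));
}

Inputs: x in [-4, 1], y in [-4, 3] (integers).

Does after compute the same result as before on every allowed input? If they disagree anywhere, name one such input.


The suspicious-looking change has no observable effect anywhere in the declared ranges; all 48 inputs agree.
verdict: equivalent


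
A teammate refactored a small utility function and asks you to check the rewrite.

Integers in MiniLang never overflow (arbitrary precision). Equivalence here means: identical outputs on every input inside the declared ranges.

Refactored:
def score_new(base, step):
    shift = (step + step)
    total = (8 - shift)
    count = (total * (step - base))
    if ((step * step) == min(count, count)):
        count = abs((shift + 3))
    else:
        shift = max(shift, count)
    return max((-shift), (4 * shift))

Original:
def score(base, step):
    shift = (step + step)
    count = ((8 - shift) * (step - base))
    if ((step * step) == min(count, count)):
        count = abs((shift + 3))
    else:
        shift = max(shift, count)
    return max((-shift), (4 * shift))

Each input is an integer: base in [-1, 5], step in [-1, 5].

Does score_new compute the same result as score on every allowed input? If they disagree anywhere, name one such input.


The two versions differ — the changes include local variable names differ; also statement counts differ.
One worked example (base=3, step=-1) — score: shift becomes -2; next count becomes -40; next ((step * step) == min(count, count)) evaluates to false; next shift becomes -2; next final value 2; score_new: shift becomes -2; next total becomes 10; next count becomes -40; next ((step * step) == min(count, count)) evaluates to false; next shift becomes -2; next final value 2; agreement on 2.
Across all 49 domain points the two functions coincide.
verdict: equivalent


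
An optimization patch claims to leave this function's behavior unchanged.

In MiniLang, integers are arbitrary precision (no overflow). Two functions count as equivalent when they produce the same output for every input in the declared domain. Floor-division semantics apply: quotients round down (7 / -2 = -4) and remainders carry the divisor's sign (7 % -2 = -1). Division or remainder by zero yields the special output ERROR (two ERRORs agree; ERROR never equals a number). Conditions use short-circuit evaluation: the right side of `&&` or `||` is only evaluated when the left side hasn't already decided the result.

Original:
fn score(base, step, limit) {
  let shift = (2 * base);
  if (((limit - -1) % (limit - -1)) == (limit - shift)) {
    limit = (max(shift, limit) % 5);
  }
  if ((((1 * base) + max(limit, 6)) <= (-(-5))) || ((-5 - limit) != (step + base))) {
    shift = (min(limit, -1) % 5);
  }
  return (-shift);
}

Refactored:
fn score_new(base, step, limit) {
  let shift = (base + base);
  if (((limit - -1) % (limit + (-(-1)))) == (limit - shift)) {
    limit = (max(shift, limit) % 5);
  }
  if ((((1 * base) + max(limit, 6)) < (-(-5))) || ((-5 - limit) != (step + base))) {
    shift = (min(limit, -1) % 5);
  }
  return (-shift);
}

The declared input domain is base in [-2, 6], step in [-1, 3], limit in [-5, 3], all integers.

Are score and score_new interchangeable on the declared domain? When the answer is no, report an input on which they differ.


Run the pair on base=-1, step=-1, limit=-3.
score: shift=-2, then (((limit - -1) % (limit - -1)) == (limit - shift)) is false, then ((((1 * base) + max(limit, 6)) <= (-(-5))) || ((-5 - limit) != (step + base))) is true, then shift=2, then returns -2
score_new: shift=-2, then (((limit - -1) % (limit + (-(-1)))) == (limit - shift)) is false, then ((((1 * base) + max(limit, 6)) < (-(-5))) || ((-5 - limit) != (step + base))) is false, then returns 2
-2 against 2: the behavior changed.
verdict: not equivalent; witness: base=-1, step=-1, limit=-3


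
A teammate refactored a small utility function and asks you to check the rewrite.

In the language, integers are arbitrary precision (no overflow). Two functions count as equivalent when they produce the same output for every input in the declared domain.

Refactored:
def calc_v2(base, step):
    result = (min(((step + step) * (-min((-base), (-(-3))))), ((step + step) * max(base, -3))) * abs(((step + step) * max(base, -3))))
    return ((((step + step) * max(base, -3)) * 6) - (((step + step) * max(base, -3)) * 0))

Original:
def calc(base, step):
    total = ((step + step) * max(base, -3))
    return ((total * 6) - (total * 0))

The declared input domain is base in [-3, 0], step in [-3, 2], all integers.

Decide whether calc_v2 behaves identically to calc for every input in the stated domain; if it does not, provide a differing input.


Reading the diff, among the changes: constant usage differs, and local variable names differ, and arithmetic usage differs, and min/max/abs usage differs.
Spot check at base=-3, step=-1 — calc: total = 6; return 36. calc_v2: result = 36; return 36. Both give 36.
Checked all 24 inputs in the declared domain: the outputs agree on every one.
verdict: equivalent


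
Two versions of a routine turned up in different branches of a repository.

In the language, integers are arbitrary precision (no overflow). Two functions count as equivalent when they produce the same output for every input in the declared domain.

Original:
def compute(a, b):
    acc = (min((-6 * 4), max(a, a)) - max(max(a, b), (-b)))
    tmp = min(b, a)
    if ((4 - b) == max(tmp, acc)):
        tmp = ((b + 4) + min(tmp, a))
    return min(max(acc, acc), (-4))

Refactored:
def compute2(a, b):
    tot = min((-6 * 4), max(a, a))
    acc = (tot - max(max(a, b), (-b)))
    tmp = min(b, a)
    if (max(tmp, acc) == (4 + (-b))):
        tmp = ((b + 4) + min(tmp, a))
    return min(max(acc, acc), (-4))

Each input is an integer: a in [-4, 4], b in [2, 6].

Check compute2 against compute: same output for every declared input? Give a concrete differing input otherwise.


Reading the diff, among the changes: local variable names differ, plus statement counts differ, plus arithmetic usage differs.
As a probe, take a=0, b=2: compute runs acc becomes -26; next tmp becomes 0; next ((4 - b) == max(tmp, acc)) evaluates to false; next final value -26; compute2 runs tot becomes -24; next acc becomes -26; next tmp becomes 0; next (max(tmp, acc) == (4 + (-b))) evaluates to false; next final value -26; both end at -26.
Sweeping the whole domain (45 inputs) finds no disagreement.
verdict: equivalent


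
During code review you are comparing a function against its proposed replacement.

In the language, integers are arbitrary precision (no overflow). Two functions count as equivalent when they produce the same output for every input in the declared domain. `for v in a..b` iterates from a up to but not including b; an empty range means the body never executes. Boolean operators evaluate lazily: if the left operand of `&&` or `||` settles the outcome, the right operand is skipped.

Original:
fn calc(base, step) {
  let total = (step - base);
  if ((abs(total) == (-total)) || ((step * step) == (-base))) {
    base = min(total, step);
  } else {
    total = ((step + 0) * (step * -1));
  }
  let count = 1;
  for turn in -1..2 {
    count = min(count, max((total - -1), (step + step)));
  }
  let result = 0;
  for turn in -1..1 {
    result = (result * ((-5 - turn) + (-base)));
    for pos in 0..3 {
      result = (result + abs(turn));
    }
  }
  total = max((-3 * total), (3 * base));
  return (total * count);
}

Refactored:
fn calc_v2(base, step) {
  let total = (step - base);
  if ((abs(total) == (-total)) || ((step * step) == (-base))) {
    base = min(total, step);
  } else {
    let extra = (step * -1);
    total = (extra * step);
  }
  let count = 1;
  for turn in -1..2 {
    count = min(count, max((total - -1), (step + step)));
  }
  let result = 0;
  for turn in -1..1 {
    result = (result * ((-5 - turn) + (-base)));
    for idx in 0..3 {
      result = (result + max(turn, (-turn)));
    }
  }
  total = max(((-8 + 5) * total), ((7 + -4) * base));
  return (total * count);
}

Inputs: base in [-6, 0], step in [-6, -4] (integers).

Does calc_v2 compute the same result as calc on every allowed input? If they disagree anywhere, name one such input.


The two are interchangeable: statement counts differ, arithmetic usage differs, constant usage differs, min/max/abs usage differs, local variable names differ, and every declared input agrees.
Tracing base=-2, step=-6: calc: total = -4; ((abs(total) == (-total)) || ((step * step) == (-base))) -> true; base = -6; count = 1; [turn=-1]; count = -3; [turn=0]; count = -3; [turn=1]; count = -3; result = 0; [turn=-1]; result = 0; [pos=0]; result = 1; [pos=1]; result = 2; [pos=2]; result = 3; [turn=0]; result = 3; [pos=0]; result = 3; [pos=1]; result = 3; [pos=2]; result = 3; total = 12; return -36 | calc_v2: total = -4; ((abs(total) == (-total)) || ((step * step) == (-base))) -> true; base = -6; count = 1; [turn=-1]; count = -3; [turn=0]; count = -3; [turn=1]; count = -3; result = 0; [turn=-1]; result = 0; [idx=0]; result = 1; [idx=1]; result = 2; [idx=2]; result = 3; [turn=0]; result = 3; [idx=0]; result = 3; [idx=1]; result = 3; [idx=2]; result = 3; total = 12; return -36 — matching result -36.
Sweeping the whole domain (21 inputs) finds no disagreement.
verdict: equivalent


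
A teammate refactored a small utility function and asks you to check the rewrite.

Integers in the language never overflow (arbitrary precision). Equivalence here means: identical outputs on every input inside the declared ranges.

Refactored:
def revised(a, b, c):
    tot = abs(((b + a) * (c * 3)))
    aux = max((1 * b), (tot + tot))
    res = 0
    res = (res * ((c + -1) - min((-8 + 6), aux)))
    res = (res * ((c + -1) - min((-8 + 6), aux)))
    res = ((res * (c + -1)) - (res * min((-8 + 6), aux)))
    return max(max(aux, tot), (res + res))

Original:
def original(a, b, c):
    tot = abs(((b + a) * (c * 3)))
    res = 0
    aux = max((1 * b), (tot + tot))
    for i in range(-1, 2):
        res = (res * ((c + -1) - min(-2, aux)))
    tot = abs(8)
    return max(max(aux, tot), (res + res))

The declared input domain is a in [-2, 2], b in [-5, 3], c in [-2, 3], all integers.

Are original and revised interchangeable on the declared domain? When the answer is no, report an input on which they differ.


Run the pair on a=-2, b=-5, c=0.
original: tot = 0; res = 0; aux = 0; [i=-1]; res = 0; [i=0]; res = 0; [i=1]; res = 0; tot = 8; return 8
revised: tot = 0; aux = 0; res = 0; res = 0; res = 0; res = 0; return 0
8 against 0: the behavior changed.
verdict: not equivalent; witness: a=-2, b=-5, c=0


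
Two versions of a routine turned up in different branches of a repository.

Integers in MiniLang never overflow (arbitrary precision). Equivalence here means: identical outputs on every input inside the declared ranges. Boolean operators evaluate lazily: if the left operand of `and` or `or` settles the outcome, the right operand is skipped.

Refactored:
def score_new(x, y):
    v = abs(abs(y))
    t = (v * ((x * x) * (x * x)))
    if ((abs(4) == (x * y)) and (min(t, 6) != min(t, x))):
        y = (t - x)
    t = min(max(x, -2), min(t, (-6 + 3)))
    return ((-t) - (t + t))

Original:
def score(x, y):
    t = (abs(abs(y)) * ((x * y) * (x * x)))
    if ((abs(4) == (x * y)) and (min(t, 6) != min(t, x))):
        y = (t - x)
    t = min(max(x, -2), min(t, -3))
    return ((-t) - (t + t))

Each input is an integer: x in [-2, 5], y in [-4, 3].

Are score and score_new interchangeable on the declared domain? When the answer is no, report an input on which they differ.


On input x=-2, y=1, score returns 24 while score_new returns 9.
verdict: not equivalent; witness: x=-2, y=1


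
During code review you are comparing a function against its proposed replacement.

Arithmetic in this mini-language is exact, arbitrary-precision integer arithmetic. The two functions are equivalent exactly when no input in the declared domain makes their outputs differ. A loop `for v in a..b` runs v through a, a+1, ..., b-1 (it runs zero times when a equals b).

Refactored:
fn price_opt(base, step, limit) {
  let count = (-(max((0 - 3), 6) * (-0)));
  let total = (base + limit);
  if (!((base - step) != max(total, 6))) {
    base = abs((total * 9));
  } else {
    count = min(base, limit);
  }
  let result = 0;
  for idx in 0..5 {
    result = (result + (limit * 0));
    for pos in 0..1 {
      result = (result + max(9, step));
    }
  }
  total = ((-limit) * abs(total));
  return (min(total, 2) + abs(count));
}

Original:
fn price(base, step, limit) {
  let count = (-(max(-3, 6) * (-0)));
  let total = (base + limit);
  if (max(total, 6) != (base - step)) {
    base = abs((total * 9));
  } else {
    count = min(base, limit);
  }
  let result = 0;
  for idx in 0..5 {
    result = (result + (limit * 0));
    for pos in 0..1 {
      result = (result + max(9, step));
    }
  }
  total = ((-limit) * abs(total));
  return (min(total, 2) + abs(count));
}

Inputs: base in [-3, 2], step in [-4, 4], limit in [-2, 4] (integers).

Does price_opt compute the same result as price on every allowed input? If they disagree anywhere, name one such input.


Evaluate both at base=-3, step=-4, limit=-2.
price: count = 0; total = -5; (max(total, 6) != (base - step)) -> true; base = 45; result = 0; [idx=0]; result = 0; [pos=0]; result = 9; [idx=1]; result = 9; [pos=0]; result = 18; [idx=2]; result = 18; [pos=0]; result = 27; [idx=3]; result = 27; [pos=0]; result = 36; [idx=4]; result = 36; [pos=0]; result = 45; total = 10; return 2
price_opt: count = 0; total = -5; (!((base - step) != max(total, 6))) -> false; count = -3; result = 0; [idx=0]; result = 0; [pos=0]; result = 9; [idx=1]; result = 9; [pos=0]; result = 18; [idx=2]; result = 18; [pos=0]; result = 27; [idx=3]; result = 27; [pos=0]; result = 36; [idx=4]; result = 36; [pos=0]; result = 45; total = 10; return 5
2 != 5, so the rewrite changes behavior.
verdict: not equivalent; witness: base=-3, step=-4, limit=-2


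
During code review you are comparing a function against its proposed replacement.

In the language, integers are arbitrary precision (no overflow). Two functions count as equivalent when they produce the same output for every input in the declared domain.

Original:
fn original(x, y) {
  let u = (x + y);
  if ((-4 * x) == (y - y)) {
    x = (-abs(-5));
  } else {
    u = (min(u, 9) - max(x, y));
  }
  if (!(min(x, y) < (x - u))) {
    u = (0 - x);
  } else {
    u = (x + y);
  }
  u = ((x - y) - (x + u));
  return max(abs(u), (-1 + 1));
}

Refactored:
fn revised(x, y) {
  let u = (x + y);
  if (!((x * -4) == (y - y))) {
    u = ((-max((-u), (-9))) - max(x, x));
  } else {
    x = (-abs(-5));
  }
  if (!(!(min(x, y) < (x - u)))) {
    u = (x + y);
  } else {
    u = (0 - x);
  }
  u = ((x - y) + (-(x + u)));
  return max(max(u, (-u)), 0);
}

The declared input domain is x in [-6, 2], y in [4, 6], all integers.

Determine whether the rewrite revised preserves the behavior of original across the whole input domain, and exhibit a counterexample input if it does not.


On input x=-6, y=4, original returns 2 while revised returns 10.
verdict: not equivalent; witness: x=-6, y=4


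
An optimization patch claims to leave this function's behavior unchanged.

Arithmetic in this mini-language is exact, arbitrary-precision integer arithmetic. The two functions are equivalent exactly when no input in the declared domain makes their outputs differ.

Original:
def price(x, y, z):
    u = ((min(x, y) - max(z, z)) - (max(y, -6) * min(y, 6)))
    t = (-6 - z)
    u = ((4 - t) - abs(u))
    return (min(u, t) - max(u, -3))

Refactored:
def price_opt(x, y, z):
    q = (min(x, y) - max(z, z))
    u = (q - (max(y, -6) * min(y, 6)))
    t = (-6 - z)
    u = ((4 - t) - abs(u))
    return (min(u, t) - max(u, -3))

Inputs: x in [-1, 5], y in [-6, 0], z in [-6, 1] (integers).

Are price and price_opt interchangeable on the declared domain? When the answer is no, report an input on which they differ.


Equivalent — the differences include statement counts differ, and local variable names differ, yet no declared input distinguishes the two.
One worked example (x=5, y=-2, z=-3) — price: u = -3; t = -3; u = 4; return -7; price_opt: q = 1; u = -3; t = -3; u = 4; return -7; agreement on -7.
Across all 392 domain points the two functions coincide.
verdict: equivalent


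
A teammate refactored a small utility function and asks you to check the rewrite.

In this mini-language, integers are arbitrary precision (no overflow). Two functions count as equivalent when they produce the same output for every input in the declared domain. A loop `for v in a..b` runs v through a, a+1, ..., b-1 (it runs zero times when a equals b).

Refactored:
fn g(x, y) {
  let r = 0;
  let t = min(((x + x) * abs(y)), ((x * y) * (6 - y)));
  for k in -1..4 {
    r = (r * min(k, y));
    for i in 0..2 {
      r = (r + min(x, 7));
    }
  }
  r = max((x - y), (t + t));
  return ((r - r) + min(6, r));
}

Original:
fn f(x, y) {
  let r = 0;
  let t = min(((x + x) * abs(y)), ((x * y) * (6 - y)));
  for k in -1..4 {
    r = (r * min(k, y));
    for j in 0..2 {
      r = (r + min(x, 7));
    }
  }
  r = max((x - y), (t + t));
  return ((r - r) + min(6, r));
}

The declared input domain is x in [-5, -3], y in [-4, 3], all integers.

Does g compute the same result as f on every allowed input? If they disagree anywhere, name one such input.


Reading the diff, among the changes: local variable names differ.
One worked example (x=-3, y=0) — f: r = 0; t = 0; [k=-1]; r = 0; [j=0]; r = -3; [j=1]; r = -6; [k=0]; r = 0; [j=0]; r = -3; [j=1]; r = -6; [k=1]; r = 0; [j=0]; r = -3; [j=1]; r = -6; [k=2]; r = 0; [j=0]; r = -3; [j=1]; r = -6; [k=3]; r = 0; [j=0]; r = -3; [j=1]; r = -6; r = 0; return 0; g: r = 0; t = 0; [k=-1]; r = 0; [i=0]; r = -3; [i=1]; r = -6; [k=0]; r = 0; [i=0]; r = -3; [i=1]; r = -6; [k=1]; r = 0; [i=0]; r = -3; [i=1]; r = -6; [k=2]; r = 0; [i=0]; r = -3; [i=1]; r = -6; [k=3]; r = 0; [i=0]; r = -3; [i=1]; r = -6; r = 0; return 0; agreement on 0.
Checked all 24 inputs in the declared domain: the outputs agree on every one.
verdict: equivalent


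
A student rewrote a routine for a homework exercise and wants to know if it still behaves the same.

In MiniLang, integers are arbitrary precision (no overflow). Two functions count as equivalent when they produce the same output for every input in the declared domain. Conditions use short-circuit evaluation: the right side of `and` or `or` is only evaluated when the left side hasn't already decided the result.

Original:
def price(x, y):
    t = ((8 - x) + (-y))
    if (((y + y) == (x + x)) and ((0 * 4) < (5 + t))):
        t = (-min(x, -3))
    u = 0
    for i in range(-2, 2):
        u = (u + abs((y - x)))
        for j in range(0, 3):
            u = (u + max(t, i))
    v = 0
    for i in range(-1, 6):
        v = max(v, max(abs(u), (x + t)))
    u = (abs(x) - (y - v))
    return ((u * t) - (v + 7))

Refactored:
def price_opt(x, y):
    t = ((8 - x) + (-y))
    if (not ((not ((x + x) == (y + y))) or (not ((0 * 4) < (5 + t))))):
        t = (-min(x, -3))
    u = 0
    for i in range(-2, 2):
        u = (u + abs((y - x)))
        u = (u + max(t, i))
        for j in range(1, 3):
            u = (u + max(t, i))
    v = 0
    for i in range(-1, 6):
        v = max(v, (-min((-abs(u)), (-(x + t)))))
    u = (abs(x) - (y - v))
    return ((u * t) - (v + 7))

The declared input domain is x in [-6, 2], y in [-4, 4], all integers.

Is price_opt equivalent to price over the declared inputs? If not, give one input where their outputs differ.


Changes here: arithmetic usage differs, and statement counts differ, and min/max/abs usage differs, and loop structure differs, and boolean connective usage differs; the full 81-point sweep finds no disagreement.
verdict: equivalent


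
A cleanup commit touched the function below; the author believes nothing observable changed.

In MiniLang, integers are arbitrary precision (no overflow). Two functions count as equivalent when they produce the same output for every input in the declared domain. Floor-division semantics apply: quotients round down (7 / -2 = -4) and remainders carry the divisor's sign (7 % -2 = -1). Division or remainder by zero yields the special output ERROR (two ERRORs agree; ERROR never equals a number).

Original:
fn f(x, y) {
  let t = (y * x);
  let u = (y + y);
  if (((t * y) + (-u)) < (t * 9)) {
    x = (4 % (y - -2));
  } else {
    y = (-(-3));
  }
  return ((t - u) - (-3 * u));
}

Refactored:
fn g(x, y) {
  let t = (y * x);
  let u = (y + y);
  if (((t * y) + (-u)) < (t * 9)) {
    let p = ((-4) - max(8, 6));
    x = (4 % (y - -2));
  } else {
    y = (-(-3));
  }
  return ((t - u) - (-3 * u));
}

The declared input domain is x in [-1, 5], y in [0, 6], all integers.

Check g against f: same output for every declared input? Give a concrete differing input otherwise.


Side by side, the visible changes include: local variable names differ; and statement counts differ; and arithmetic usage differs; and constant usage differs; and min/max/abs usage differs.
Spot check at x=5, y=5 — f: t=25, then u=10, then (((t * y) + (-u)) < (t * 9)) is true, then x=4, then returns 45. g: t=25, then u=10, then (((t * y) + (-u)) < (t * 9)) is true, then p=-12, then x=4, then returns 45. Both give 45.
An exhaustive pass over the 49 declared inputs shows identical outputs.
verdict: equivalent


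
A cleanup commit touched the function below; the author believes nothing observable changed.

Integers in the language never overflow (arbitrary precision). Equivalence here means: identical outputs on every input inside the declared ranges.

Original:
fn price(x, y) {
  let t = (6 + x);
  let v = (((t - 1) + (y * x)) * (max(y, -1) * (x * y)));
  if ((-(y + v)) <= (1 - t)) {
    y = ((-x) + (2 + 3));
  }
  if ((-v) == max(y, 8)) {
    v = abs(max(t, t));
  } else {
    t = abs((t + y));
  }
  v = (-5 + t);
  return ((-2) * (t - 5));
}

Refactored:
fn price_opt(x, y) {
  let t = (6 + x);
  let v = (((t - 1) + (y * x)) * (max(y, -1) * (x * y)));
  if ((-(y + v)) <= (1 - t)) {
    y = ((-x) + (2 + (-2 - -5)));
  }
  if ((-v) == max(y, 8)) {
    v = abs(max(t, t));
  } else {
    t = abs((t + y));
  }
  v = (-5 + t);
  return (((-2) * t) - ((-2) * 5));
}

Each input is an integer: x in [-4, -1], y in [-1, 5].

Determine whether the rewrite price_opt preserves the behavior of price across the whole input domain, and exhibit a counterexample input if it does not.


Changes here: arithmetic usage differs; and constant usage differs; the full 28-point sweep finds no disagreement.
verdict: equivalent


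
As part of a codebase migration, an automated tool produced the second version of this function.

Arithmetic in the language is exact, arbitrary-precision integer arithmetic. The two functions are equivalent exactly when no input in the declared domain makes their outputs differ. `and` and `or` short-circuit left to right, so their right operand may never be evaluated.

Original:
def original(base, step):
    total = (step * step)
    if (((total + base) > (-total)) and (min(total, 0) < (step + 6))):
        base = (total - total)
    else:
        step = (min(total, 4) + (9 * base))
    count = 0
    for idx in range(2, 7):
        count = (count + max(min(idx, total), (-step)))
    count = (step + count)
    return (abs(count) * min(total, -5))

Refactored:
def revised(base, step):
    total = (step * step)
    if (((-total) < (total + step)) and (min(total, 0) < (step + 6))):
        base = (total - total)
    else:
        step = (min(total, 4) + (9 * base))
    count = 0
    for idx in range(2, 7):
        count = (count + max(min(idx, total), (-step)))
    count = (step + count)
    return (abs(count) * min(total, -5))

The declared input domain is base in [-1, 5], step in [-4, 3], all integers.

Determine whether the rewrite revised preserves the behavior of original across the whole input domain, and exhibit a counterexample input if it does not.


Run the pair on base=1, step=0.
original: total=0, then (((total + base) > (-total)) and (min(total, 0) < (step + 6))) is true, then base=0, then count=0, then (idx=2), then count=0, then (idx=3), then count=0, then (idx=4), then count=0, then (idx=5), then count=0, then (idx=6), then count=0, then count=0, then returns 0
revised: total=0, then (((-total) < (total + step)) and (min(total, 0) < (step + 6))) is false, then step=9, then count=0, then (idx=2), then count=0, then (idx=3), then count=0, then (idx=4), then count=0, then (idx=5), then count=0, then (idx=6), then count=0, then count=9, then returns -45
0 != -45, so the rewrite changes behavior.
verdict: not equivalent; witness: base=1, step=0


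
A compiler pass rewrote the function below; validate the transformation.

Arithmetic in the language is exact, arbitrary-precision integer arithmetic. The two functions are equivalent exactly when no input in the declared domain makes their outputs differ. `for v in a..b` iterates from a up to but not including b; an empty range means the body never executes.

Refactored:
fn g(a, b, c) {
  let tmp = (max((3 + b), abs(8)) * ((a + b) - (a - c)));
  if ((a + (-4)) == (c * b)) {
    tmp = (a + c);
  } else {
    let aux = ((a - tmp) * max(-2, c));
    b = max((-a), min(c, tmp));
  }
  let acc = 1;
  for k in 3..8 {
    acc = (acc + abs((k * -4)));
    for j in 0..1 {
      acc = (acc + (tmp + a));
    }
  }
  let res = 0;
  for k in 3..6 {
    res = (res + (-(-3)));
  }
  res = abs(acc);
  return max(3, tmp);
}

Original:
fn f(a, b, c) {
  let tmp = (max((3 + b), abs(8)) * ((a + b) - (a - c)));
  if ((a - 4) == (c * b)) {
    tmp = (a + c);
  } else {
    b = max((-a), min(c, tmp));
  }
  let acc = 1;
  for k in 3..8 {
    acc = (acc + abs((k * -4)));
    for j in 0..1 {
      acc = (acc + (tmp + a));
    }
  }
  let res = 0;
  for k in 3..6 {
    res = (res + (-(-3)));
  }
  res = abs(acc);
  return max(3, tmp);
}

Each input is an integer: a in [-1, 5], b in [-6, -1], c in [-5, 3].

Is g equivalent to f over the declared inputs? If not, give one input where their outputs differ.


The two are interchangeable: min/max/abs usage differs; also constant usage differs; also local variable names differ; also statement counts differ; also arithmetic usage differs, and every declared input agrees.
One worked example (a=-1, b=-4, c=-4) — f: tmp := -64 | ((a - 4) == (c * b)): false | b := 1 | acc := 1 | iter k=3: | acc := 13 | iter j=0: | acc := -52 | iter k=4: | acc := -36 | iter j=0: | acc := -101 | iter k=5: | acc := -81 | iter j=0: | acc := -146 | iter k=6: | acc := -122 | iter j=0: | acc := -187 | iter k=7: | acc := -159 | iter j=0: | acc := -224 | res := 0 | iter k=3: | res := 3 | iter k=4: | res := 6 | iter k=5: | res := 9 | res := 224 | result 3; g: tmp := -64 | ((a + (-4)) == (c * b)): false | aux := -126 | b := 1 | acc := 1 | iter k=3: | acc := 13 | iter j=0: | acc := -52 | iter k=4: | acc := -36 | iter j=0: | acc := -101 | iter k=5: | acc := -81 | iter j=0: | acc := -146 | iter k=6: | acc := -122 | iter j=0: | acc := -187 | iter k=7: | acc := -159 | iter j=0: | acc := -224 | res := 0 | iter k=3: | res := 3 | iter k=4: | res := 6 | iter k=5: | res := 9 | res := 224 | result 3; agreement on 3.
Sweeping the whole domain (378 inputs) finds no disagreement.
verdict: equivalent
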